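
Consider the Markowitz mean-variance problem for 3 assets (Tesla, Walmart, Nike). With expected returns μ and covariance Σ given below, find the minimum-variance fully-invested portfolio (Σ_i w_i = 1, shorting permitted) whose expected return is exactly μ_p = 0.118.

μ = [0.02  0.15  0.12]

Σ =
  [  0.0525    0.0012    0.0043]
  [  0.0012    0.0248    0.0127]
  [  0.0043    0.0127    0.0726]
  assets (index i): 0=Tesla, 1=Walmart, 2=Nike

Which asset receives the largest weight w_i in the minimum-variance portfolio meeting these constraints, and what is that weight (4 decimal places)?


Walmart (0.6739)

g=Σ⁻¹μ = [0.1978  5.7099  0.6423]
h=Σ⁻¹𝟙 = [17.6966  36.1915  6.3949]
a=μᵀg=0.937519  b=𝟙ᵀg=6.550045  c=𝟙ᵀh=60.283017  D=ac−b²=13.613360
λ₁=(c·0.118−b)/D = (60.283017·0.118−6.550045)/13.613360 = 0.041382
λ₂=(a−b·0.118)/D = (0.937519−6.550045·0.118)/13.613360 = 0.012092
w* = 0.041382·g + 0.012092·h:
  w_0 = 0.041382·0.1978 + 0.012092·17.6966 = 0.2222  (Tesla)
  w_1 = 0.041382·5.7099 + 0.012092·36.1915 = 0.6739  (Walmart)
  w_2 = 0.041382·0.6423 + 0.012092·6.3949 = 0.1039  (Nike)
Σw_i=1.0000  μᵀw=0.1180
σ²=wᵀΣw=λ₁·μ_p+λ₂ = 0.041382·0.118 + 0.012092 = 0.016975 ≈ 0.0170


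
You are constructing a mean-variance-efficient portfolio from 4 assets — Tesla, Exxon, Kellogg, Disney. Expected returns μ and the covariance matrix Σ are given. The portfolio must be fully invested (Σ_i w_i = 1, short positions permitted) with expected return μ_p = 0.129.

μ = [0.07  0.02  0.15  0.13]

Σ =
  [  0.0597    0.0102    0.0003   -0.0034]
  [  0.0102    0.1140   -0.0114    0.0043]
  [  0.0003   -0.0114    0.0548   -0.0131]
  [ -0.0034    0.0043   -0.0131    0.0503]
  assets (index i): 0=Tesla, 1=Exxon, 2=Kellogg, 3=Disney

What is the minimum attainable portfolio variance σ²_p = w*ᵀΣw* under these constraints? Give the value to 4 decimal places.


x=Σ⁻¹μ = [1.3100  0.2875  3.6502  3.5991]
y=Σ⁻¹𝟙 = [16.6411  8.9090  26.4996  27.1454]
a=μᵀx=1.112875  b=𝟙ᵀx=8.846896  c=𝟙ᵀy=79.195106  D=ac−b²=9.866654
λ₁=(c·0.129−b)/D = (79.195106·0.129−8.846896)/9.866654 = 0.138778
λ₂=(a−b·0.129)/D = (1.112875−8.846896·0.129)/9.866654 = -0.002876
w* = 0.138778·x + -0.002876·y:
  w_0 = 0.138778·1.3100 + -0.002876·16.6411 = 0.1339  (Tesla)
  w_1 = 0.138778·0.2875 + -0.002876·8.9090 = 0.0143  (Exxon)
  w_2 = 0.138778·3.6502 + -0.002876·26.4996 = 0.4304  (Kellogg)
  w_3 = 0.138778·3.5991 + -0.002876·27.1454 = 0.4214  (Disney)
Σw_i=1.0000  μᵀw=0.1290
σ²=wᵀΣw=λ₁·μ_p+λ₂ = 0.138778·0.129 + -0.002876 = 0.015026 ≈ 0.0150

0.0150


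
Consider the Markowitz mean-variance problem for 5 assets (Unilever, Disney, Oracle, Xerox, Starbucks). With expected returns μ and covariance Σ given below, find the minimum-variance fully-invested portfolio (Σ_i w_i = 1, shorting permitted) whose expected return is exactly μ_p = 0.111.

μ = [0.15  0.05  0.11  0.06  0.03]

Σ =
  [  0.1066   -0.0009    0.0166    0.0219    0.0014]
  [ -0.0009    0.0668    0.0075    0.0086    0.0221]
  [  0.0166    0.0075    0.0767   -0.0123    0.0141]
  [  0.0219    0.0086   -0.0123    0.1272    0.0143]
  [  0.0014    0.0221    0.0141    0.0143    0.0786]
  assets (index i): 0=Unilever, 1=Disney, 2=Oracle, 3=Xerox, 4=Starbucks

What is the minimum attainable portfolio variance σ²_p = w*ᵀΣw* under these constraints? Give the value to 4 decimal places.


0.0348

p=Σ⁻¹μ = [1.1533  0.6137  1.1988  0.3579  -0.0916]
q=Σ⁻¹𝟙 = [6.4829  10.9235  10.3719  6.2754  6.5335]
a=μᵀp=0.354270  b=𝟙ᵀp=3.232045  c=𝟙ᵀq=40.587135  D=ac−b²=3.932679
λ₁=(c·0.111−b)/D = (40.587135·0.111−3.232045)/3.932679 = 0.323730
λ₂=(a−b·0.111)/D = (0.354270−3.232045·0.111)/3.932679 = -0.001141
w* = 0.323730·p + -0.001141·q:
  w_0 = 0.323730·1.1533 + -0.001141·6.4829 = 0.3660  (Unilever)
  w_1 = 0.323730·0.6137 + -0.001141·10.9235 = 0.1862  (Disney)
  w_2 = 0.323730·1.1988 + -0.001141·10.3719 = 0.3762  (Oracle)
  w_3 = 0.323730·0.3579 + -0.001141·6.2754 = 0.1087  (Xerox)
  w_4 = 0.323730·-0.0916 + -0.001141·6.5335 = -0.0371  (Starbucks)
Σw_i=1.0000  μᵀw=0.1110
σ²=wᵀΣw=λ₁·μ_p+λ₂ = 0.323730·0.111 + -0.001141 = 0.034793 ≈ 0.0348


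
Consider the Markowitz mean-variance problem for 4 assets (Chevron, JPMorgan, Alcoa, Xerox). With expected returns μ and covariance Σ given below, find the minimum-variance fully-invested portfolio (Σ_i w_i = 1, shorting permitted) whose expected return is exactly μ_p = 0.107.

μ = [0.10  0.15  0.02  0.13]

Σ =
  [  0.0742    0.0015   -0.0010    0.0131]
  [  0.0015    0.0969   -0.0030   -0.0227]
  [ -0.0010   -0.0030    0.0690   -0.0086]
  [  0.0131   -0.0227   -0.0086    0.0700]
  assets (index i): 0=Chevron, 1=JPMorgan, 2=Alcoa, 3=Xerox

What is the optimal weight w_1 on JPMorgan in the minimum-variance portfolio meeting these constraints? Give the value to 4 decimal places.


0.2828

u=Σ⁻¹μ = [0.8776  2.1352  0.7035  2.4717]
v=Σ⁻¹𝟙 = [9.9530  15.2981  17.7405  19.5636]
a=μᵀu=0.743443  b=𝟙ᵀu=6.188088  c=𝟙ᵀv=62.555147  D=ac−b²=8.213788
λ₁=(c·0.107−b)/D = (62.555147·0.107−6.188088)/8.213788 = 0.061520
λ₂=(a−b·0.107)/D = (0.743443−6.188088·0.107)/8.213788 = 0.009900
w* = 0.061520·u + 0.009900·v:
  w_0 = 0.061520·0.8776 + 0.009900·9.9530 = 0.1525  (Chevron)
  w_1 = 0.061520·2.1352 + 0.009900·15.2981 = 0.2828  (JPMorgan)
  w_2 = 0.061520·0.7035 + 0.009900·17.7405 = 0.2189  (Alcoa)
  w_3 = 0.061520·2.4717 + 0.009900·19.5636 = 0.3457  (Xerox)
Σw_i=1.0000  μᵀw=0.1070
σ²=wᵀΣw=λ₁·μ_p+λ₂ = 0.061520·0.107 + 0.009900 = 0.016483 ≈ 0.0165


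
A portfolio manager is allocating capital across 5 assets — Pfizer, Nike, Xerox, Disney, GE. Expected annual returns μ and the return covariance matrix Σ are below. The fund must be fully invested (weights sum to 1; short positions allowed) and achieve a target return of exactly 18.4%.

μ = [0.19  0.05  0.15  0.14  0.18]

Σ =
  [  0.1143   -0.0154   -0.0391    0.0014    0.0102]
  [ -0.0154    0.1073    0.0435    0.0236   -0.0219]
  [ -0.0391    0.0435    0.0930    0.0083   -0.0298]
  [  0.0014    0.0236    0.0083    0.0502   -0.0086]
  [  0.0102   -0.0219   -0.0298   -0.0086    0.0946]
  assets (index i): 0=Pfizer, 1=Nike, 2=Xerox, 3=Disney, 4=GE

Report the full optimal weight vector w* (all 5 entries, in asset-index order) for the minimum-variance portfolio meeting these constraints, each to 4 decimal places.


x=Σ⁻¹μ = [2.5289  -0.7188  3.6754  2.9435  2.8890]
y=Σ⁻¹𝟙 = [13.9434  3.2076  19.1141  17.8534  17.4541]
a=μᵀx=1.927966  b=𝟙ᵀx=11.317948  c=𝟙ᵀy=71.572529  D=ac−b²=9.893483
λ₁=(c·0.184−b)/D = (71.572529·0.184−11.317948)/9.893483 = 0.187133
λ₂=(a−b·0.184)/D = (1.927966−11.317948·0.184)/9.893483 = -0.015620
w* = 0.187133·x + -0.015620·y:
  w_0 = 0.187133·2.5289 + -0.015620·13.9434 = 0.2554  (Pfizer)
  w_1 = 0.187133·-0.7188 + -0.015620·3.2076 = -0.1846  (Nike)
  w_2 = 0.187133·3.6754 + -0.015620·19.1141 = 0.3892  (Xerox)
  w_3 = 0.187133·2.9435 + -0.015620·17.8534 = 0.2720  (Disney)
  w_4 = 0.187133·2.8890 + -0.015620·17.4541 = 0.2680  (GE)
Σw_i=1.0000  μᵀw=0.1840
σ²=wᵀΣw=λ₁·μ_p+λ₂ = 0.187133·0.184 + -0.015620 = 0.018812 ≈ 0.0188

0.2554  -0.1846  0.3892  0.2720  0.2680


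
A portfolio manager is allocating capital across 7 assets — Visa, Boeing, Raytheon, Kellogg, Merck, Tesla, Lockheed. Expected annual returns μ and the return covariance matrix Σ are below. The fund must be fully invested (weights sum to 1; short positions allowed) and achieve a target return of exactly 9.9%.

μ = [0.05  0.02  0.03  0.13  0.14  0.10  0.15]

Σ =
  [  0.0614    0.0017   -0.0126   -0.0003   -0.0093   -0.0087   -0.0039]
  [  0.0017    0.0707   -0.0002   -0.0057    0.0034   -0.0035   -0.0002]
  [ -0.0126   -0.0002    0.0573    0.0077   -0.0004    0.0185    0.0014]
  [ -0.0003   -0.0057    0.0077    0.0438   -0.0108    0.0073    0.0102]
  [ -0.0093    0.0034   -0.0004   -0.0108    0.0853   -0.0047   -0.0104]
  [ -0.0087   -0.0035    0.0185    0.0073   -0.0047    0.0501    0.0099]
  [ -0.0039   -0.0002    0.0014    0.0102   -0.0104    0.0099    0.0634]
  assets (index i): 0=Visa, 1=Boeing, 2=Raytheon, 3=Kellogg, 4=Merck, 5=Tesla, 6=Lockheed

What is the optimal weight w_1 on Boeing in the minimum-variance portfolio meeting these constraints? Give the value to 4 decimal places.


x=Σ⁻¹μ = [1.5547  0.4490  -0.1151  2.8899  2.5149  1.7313  2.1428]
y=Σ⁻¹𝟙 = [25.0763  15.1851  14.8690  21.1377  19.2136  15.7773  14.3224]
a=μᵀx=1.305580  b=𝟙ᵀx=11.167478  c=𝟙ᵀy=125.581329  D=ac−b²=39.243962
λ₁=(c·0.099−b)/D = (125.581329·0.099−11.167478)/39.243962 = 0.032236
λ₂=(a−b·0.099)/D = (1.305580−11.167478·0.099)/39.243962 = 0.005096
w* = 0.032236·x + 0.005096·y:
  w_0 = 0.032236·1.5547 + 0.005096·25.0763 = 0.1779  (Visa)
  w_1 = 0.032236·0.4490 + 0.005096·15.1851 = 0.0919  (Boeing)
  w_2 = 0.032236·-0.1151 + 0.005096·14.8690 = 0.0721  (Raytheon)
  w_3 = 0.032236·2.8899 + 0.005096·21.1377 = 0.2009  (Kellogg)
  w_4 = 0.032236·2.5149 + 0.005096·19.2136 = 0.1790  (Merck)
  w_5 = 0.032236·1.7313 + 0.005096·15.7773 = 0.1362  (Tesla)
  w_6 = 0.032236·2.1428 + 0.005096·14.3224 = 0.1421  (Lockheed)
Σw_i=1.0000  μᵀw=0.0990
σ²=wᵀΣw=λ₁·μ_p+λ₂ = 0.032236·0.099 + 0.005096 = 0.008288 ≈ 0.0083

0.0919


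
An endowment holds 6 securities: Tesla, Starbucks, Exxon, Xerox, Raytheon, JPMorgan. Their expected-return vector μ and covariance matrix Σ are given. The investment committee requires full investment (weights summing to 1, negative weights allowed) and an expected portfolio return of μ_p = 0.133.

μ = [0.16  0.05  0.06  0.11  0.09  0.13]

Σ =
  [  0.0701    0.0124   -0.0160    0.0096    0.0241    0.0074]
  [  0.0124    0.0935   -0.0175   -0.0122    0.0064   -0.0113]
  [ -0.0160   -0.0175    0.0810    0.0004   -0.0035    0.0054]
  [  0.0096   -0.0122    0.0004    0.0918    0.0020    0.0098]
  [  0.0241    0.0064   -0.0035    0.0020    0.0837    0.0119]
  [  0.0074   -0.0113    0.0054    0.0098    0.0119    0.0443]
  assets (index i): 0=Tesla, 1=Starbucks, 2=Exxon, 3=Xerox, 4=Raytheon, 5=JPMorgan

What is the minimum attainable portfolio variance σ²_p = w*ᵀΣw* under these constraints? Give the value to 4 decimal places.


0.0229

u=Σ⁻¹μ = [1.9737  0.8904  1.1589  0.8385  0.1155  2.4742]
v=Σ⁻¹𝟙 = [10.0044  15.6842  16.6224  9.6841  5.5971  19.2309]
a=μᵀu=0.854127  b=𝟙ᵀu=7.451259  c=𝟙ᵀv=76.823032  D=ac−b²=10.095361
λ₁=(c·0.133−b)/D = (76.823032·0.133−7.451259)/10.095361 = 0.274007
λ₂=(a−b·0.133)/D = (0.854127−7.451259·0.133)/10.095361 = -0.013560
w* = 0.274007·u + -0.013560·v:
  w_0 = 0.274007·1.9737 + -0.013560·10.0044 = 0.4052  (Tesla)
  w_1 = 0.274007·0.8904 + -0.013560·15.6842 = 0.0313  (Starbucks)
  w_2 = 0.274007·1.1589 + -0.013560·16.6224 = 0.0922  (Exxon)
  w_3 = 0.274007·0.8385 + -0.013560·9.6841 = 0.0984  (Xerox)
  w_4 = 0.274007·0.1155 + -0.013560·5.5971 = -0.0442  (Raytheon)
  w_5 = 0.274007·2.4742 + -0.013560·19.2309 = 0.4172  (JPMorgan)
Σw_i=1.0000  μᵀw=0.1330
σ²=wᵀΣw=λ₁·μ_p+λ₂ = 0.274007·0.133 + -0.013560 = 0.022883 ≈ 0.0229


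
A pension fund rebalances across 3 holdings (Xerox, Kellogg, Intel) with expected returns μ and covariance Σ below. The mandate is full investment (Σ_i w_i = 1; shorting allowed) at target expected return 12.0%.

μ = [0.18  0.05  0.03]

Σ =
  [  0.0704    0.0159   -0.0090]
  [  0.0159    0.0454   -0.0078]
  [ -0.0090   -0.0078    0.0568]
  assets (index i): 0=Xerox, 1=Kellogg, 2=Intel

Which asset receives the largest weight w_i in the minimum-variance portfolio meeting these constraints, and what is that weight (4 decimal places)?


g=Σ⁻¹μ = [2.6020  0.3601  0.9899]
h=Σ⁻¹𝟙 = [12.1988  21.6211  22.5076]
a=μᵀg=0.516070  b=𝟙ᵀg=3.952062  c=𝟙ᵀh=56.327525  D=ac−b²=13.450138
λ₁=(c·0.120−b)/D = (56.327525·0.120−3.952062)/13.450138 = 0.208715
λ₂=(a−b·0.120)/D = (0.516070−3.952062·0.120)/13.450138 = 0.003109
w* = 0.208715·g + 0.003109·h:
  w_0 = 0.208715·2.6020 + 0.003109·12.1988 = 0.5810  (Xerox)
  w_1 = 0.208715·0.3601 + 0.003109·21.6211 = 0.1424  (Kellogg)
  w_2 = 0.208715·0.9899 + 0.003109·22.5076 = 0.2766  (Intel)
Σw_i=1.0000  μᵀw=0.1200
σ²=wᵀΣw=λ₁·μ_p+λ₂ = 0.208715·0.120 + 0.003109 = 0.028155 ≈ 0.0282

Xerox (0.5810)


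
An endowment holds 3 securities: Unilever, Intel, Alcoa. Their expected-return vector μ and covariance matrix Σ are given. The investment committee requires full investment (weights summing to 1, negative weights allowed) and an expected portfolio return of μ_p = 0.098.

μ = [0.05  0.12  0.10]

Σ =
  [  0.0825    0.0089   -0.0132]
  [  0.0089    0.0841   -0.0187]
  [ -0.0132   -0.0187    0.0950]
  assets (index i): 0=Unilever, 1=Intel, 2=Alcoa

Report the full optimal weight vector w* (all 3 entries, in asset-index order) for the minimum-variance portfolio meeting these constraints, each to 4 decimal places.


u=Σ⁻¹μ = [0.6604  1.6852  1.4761]
v=Σ⁻¹𝟙 = [13.0365  13.8610  15.0661]
a=μᵀu=0.382858  b=𝟙ᵀu=3.821760  c=𝟙ᵀv=41.963639  D=ac−b²=1.460262
λ₁=(c·0.098−b)/D = (41.963639·0.098−3.821760)/1.460262 = 0.199058
λ₂=(a−b·0.098)/D = (0.382858−3.821760·0.098)/1.460262 = 0.005701
w* = 0.199058·u + 0.005701·v:
  w_0 = 0.199058·0.6604 + 0.005701·13.0365 = 0.2058  (Unilever)
  w_1 = 0.199058·1.6852 + 0.005701·13.8610 = 0.4145  (Intel)
  w_2 = 0.199058·1.4761 + 0.005701·15.0661 = 0.3797  (Alcoa)
Σw_i=1.0000  μᵀw=0.0980
σ²=wᵀΣw=λ₁·μ_p+λ₂ = 0.199058·0.098 + 0.005701 = 0.025209 ≈ 0.0252

0.2058  0.4145  0.3797


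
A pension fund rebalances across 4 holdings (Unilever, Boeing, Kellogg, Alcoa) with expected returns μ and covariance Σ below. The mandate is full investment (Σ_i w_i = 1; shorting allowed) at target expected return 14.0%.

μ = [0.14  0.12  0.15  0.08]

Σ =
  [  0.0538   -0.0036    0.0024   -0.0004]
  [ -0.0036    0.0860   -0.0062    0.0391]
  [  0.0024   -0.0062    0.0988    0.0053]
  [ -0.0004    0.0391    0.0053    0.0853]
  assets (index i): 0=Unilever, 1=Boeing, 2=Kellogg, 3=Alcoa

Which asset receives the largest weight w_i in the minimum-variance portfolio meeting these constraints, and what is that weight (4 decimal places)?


u=Σ⁻¹μ = [2.6383  1.5522  1.5439  0.1428]
v=Σ⁻¹𝟙 = [18.8722  10.1644  9.9503  6.5344]
a=μᵀu=0.798625  b=𝟙ᵀu=5.877138  c=𝟙ᵀv=45.521333  D=ac−b²=1.813723
λ₁=(c·0.140−b)/D = (45.521333·0.140−5.877138)/1.813723 = 0.273387
λ₂=(a−b·0.140)/D = (0.798625−5.877138·0.140)/1.813723 = -0.013329
w* = 0.273387·u + -0.013329·v:
  w_0 = 0.273387·2.6383 + -0.013329·18.8722 = 0.4697  (Unilever)
  w_1 = 0.273387·1.5522 + -0.013329·10.1644 = 0.2889  (Boeing)
  w_2 = 0.273387·1.5439 + -0.013329·9.9503 = 0.2895  (Kellogg)
  w_3 = 0.273387·0.1428 + -0.013329·6.5344 = -0.0480  (Alcoa)
Σw_i=1.0000  μᵀw=0.1400
σ²=wᵀΣw=λ₁·μ_p+λ₂ = 0.273387·0.140 + -0.013329 = 0.024946 ≈ 0.0249

Unilever (0.4697)


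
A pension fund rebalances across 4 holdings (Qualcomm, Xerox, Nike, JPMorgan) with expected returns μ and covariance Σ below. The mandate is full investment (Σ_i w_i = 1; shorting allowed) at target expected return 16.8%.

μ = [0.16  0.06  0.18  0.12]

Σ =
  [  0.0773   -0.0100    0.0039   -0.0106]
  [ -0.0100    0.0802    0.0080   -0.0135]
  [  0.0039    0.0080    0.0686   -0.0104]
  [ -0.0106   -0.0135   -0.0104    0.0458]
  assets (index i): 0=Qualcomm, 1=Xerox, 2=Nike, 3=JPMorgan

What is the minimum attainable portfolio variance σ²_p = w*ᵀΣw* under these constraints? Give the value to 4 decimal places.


p=Σ⁻¹μ = [2.7178  1.5280  2.9537  4.3702]
q=Σ⁻¹𝟙 = [19.4991  19.2666  16.6503  35.8068]
a=μᵀp=1.582624  b=𝟙ᵀp=11.569733  c=𝟙ᵀq=91.222870  D=ac−b²=10.512769
λ₁=(c·0.168−b)/D = (91.222870·0.168−11.569733)/10.512769 = 0.357252
λ₂=(a−b·0.168)/D = (1.582624−11.569733·0.168)/10.512769 = -0.034348
w* = 0.357252·p + -0.034348·q:
  w_0 = 0.357252·2.7178 + -0.034348·19.4991 = 0.3012  (Qualcomm)
  w_1 = 0.357252·1.5280 + -0.034348·19.2666 = -0.1159  (Xerox)
  w_2 = 0.357252·2.9537 + -0.034348·16.6503 = 0.4833  (Nike)
  w_3 = 0.357252·4.3702 + -0.034348·35.8068 = 0.3314  (JPMorgan)
Σw_i=1.0000  μᵀw=0.1680
σ²=wᵀΣw=λ₁·μ_p+λ₂ = 0.357252·0.168 + -0.034348 = 0.025670 ≈ 0.0257

0.0257


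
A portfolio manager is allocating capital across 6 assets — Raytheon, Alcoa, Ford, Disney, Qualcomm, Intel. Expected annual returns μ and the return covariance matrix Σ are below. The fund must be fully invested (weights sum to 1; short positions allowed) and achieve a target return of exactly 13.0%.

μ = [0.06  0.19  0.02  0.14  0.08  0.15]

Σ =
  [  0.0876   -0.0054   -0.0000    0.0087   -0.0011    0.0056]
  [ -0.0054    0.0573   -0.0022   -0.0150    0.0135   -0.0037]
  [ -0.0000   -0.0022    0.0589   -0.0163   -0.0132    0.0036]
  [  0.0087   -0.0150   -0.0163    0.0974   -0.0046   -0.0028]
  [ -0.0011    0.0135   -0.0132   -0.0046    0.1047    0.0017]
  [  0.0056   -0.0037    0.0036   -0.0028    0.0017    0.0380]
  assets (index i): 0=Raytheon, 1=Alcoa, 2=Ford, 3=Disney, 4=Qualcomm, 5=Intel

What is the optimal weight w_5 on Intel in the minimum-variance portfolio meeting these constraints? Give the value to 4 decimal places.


x=Σ⁻¹μ = [0.4368  4.2009  0.9660  2.3502  0.3813  4.3566]
y=Σ⁻¹𝟙 = [9.5228  23.3227  23.5340  18.1613  9.9892  25.8451]
a=μᵀx=1.856721  b=𝟙ᵀx=12.691849  c=𝟙ᵀy=110.375180  D=ac−b²=43.852897
λ₁=(c·0.130−b)/D = (110.375180·0.130−12.691849)/43.852897 = 0.037784
λ₂=(a−b·0.130)/D = (1.856721−12.691849·0.130)/43.852897 = 0.004715
w* = 0.037784·x + 0.004715·y:
  w_0 = 0.037784·0.4368 + 0.004715·9.5228 = 0.0614  (Raytheon)
  w_1 = 0.037784·4.2009 + 0.004715·23.3227 = 0.2687  (Alcoa)
  w_2 = 0.037784·0.9660 + 0.004715·23.5340 = 0.1475  (Ford)
  w_3 = 0.037784·2.3502 + 0.004715·18.1613 = 0.1744  (Disney)
  w_4 = 0.037784·0.3813 + 0.004715·9.9892 = 0.0615  (Qualcomm)
  w_5 = 0.037784·4.3566 + 0.004715·25.8451 = 0.2865  (Intel)
Σw_i=1.0000  μᵀw=0.1300
σ²=wᵀΣw=λ₁·μ_p+λ₂ = 0.037784·0.130 + 0.004715 = 0.009627 ≈ 0.0096

0.2865


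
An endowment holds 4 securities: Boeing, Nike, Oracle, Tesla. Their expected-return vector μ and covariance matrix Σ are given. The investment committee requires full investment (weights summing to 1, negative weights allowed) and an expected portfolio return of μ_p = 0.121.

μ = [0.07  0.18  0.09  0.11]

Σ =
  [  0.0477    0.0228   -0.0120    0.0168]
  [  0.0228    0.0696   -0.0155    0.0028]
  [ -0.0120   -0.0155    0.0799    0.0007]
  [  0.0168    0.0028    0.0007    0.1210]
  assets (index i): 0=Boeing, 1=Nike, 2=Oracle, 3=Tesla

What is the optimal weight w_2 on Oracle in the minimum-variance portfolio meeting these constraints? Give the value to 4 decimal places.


u=Σ⁻¹μ = [0.2536  2.8520  1.7108  0.7980]
v=Σ⁻¹𝟙 = [17.5764  12.2866  17.4913  5.4386]
a=μᵀu=0.772864  b=𝟙ᵀu=5.614387  c=𝟙ᵀv=52.792792  D=ac−b²=9.280298
λ₁=(c·0.121−b)/D = (52.792792·0.121−5.614387)/9.280298 = 0.083353
λ₂=(a−b·0.121)/D = (0.772864−5.614387·0.121)/9.280298 = 0.010078
w* = 0.083353·u + 0.010078·v:
  w_0 = 0.083353·0.2536 + 0.010078·17.5764 = 0.1983  (Boeing)
  w_1 = 0.083353·2.8520 + 0.010078·12.2866 = 0.3615  (Nike)
  w_2 = 0.083353·1.7108 + 0.010078·17.4913 = 0.3189  (Oracle)
  w_3 = 0.083353·0.7980 + 0.010078·5.4386 = 0.1213  (Tesla)
Σw_i=1.0000  μᵀw=0.1210
σ²=wᵀΣw=λ₁·μ_p+λ₂ = 0.083353·0.121 + 0.010078 = 0.020163 ≈ 0.0202

0.3189


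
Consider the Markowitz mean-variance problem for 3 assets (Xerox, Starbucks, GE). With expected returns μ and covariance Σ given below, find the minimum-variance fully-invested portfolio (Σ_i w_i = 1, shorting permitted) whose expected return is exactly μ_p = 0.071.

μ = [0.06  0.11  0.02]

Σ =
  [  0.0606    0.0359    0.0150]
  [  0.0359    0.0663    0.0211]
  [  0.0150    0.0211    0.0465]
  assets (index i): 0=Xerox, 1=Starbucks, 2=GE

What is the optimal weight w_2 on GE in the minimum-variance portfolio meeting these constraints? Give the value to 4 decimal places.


x=Σ⁻¹μ = [0.0437  1.7567  -0.3811]
y=Σ⁻¹𝟙 = [9.7274  4.6404  16.2618]
a=μᵀx=0.188243  b=𝟙ᵀx=1.419330  c=𝟙ᵀy=30.629686  D=ac−b²=3.751326
λ₁=(c·0.071−b)/D = (30.629686·0.071−1.419330)/3.751326 = 0.201363
λ₂=(a−b·0.071)/D = (0.188243−1.419330·0.071)/3.751326 = 0.023317
w* = 0.201363·x + 0.023317·y:
  w_0 = 0.201363·0.0437 + 0.023317·9.7274 = 0.2356  (Xerox)
  w_1 = 0.201363·1.7567 + 0.023317·4.6404 = 0.4619  (Starbucks)
  w_2 = 0.201363·-0.3811 + 0.023317·16.2618 = 0.3024  (GE)
Σw_i=1.0000  μᵀw=0.0710
σ²=wᵀΣw=λ₁·μ_p+λ₂ = 0.201363·0.071 + 0.023317 = 0.037614 ≈ 0.0376

0.3024


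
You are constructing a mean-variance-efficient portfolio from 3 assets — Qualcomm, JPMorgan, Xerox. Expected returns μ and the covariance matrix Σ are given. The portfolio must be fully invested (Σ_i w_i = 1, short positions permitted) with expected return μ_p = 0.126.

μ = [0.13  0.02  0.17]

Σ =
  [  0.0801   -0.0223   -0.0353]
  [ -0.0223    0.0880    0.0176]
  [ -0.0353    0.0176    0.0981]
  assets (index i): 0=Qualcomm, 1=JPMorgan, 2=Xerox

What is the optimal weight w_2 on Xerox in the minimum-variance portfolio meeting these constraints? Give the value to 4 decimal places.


u=Σ⁻¹μ = [2.9382  0.4292  2.7132]
v=Σ⁻¹𝟙 = [23.5161  14.0975  16.1264]
a=μᵀu=0.851785  b=𝟙ᵀu=6.080530  c=𝟙ᵀv=53.740021  D=ac−b²=8.802105
λ₁=(c·0.126−b)/D = (53.740021·0.126−6.080530)/8.802105 = 0.078471
λ₂=(a−b·0.126)/D = (0.851785−6.080530·0.126)/8.802105 = 0.009729
w* = 0.078471·u + 0.009729·v:
  w_0 = 0.078471·2.9382 + 0.009729·23.5161 = 0.4594  (Qualcomm)
  w_1 = 0.078471·0.4292 + 0.009729·14.0975 = 0.1708  (JPMorgan)
  w_2 = 0.078471·2.7132 + 0.009729·16.1264 = 0.3698  (Xerox)
Σw_i=1.0000  μᵀw=0.1260
σ²=wᵀΣw=λ₁·μ_p+λ₂ = 0.078471·0.126 + 0.009729 = 0.019617 ≈ 0.0196

0.3698


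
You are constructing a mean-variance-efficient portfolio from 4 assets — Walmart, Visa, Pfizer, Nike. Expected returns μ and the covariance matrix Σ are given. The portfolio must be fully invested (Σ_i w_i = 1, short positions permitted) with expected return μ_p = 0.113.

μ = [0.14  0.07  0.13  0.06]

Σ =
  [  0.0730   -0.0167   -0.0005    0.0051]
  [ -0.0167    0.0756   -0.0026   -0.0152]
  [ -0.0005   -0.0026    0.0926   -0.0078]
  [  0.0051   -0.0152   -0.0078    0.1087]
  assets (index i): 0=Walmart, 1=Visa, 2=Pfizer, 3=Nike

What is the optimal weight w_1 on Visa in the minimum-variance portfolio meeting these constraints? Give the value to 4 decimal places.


0.2376

u=Σ⁻¹μ = [2.2469  1.6325  1.5279  0.7845]
v=Σ⁻¹𝟙 = [17.5049  19.9485  12.4698  12.0626]
a=μᵀu=0.674551  b=𝟙ᵀu=6.191910  c=𝟙ᵀv=61.985794  D=ac−b²=3.472830
λ₁=(c·0.113−b)/D = (61.985794·0.113−6.191910)/3.472830 = 0.233955
λ₂=(a−b·0.113)/D = (0.674551−6.191910·0.113)/3.472830 = -0.007238
w* = 0.233955·u + -0.007238·v:
  w_0 = 0.233955·2.2469 + -0.007238·17.5049 = 0.3990  (Walmart)
  w_1 = 0.233955·1.6325 + -0.007238·19.9485 = 0.2376  (Visa)
  w_2 = 0.233955·1.5279 + -0.007238·12.4698 = 0.2672  (Pfizer)
  w_3 = 0.233955·0.7845 + -0.007238·12.0626 = 0.0962  (Nike)
Σw_i=1.0000  μᵀw=0.1130
σ²=wᵀΣw=λ₁·μ_p+λ₂ = 0.233955·0.113 + -0.007238 = 0.019199 ≈ 0.0192


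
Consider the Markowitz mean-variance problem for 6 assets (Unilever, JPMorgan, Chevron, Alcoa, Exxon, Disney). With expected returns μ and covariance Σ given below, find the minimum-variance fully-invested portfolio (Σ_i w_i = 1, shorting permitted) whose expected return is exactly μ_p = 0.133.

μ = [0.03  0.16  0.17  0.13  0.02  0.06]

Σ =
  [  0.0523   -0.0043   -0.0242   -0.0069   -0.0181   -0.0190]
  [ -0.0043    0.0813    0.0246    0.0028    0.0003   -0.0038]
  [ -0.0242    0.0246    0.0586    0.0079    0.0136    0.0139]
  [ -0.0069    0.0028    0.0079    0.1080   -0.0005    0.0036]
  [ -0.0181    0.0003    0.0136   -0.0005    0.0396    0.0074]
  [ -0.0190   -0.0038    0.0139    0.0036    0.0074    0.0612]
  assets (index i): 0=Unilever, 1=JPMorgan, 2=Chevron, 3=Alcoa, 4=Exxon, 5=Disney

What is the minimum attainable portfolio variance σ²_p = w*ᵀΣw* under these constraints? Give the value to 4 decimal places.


x=Σ⁻¹μ = [2.8054  1.2183  3.0086  1.0967  0.5508  1.1126]
y=Σ⁻¹𝟙 = [51.5544  10.1090  18.2554  10.3457  38.1909  23.6003]
a=μᵀx=1.010882  b=𝟙ᵀx=9.792258  c=𝟙ᵀy=152.055677  D=ac−b²=57.822086
λ₁=(c·0.133−b)/D = (152.055677·0.133−9.792258)/57.822086 = 0.180401
λ₂=(a−b·0.133)/D = (1.010882−9.792258·0.133)/57.822086 = -0.005041
w* = 0.180401·x + -0.005041·y:
  w_0 = 0.180401·2.8054 + -0.005041·51.5544 = 0.2462  (Unilever)
  w_1 = 0.180401·1.2183 + -0.005041·10.1090 = 0.1688  (JPMorgan)
  w_2 = 0.180401·3.0086 + -0.005041·18.2554 = 0.4507  (Chevron)
  w_3 = 0.180401·1.0967 + -0.005041·10.3457 = 0.1457  (Alcoa)
  w_4 = 0.180401·0.5508 + -0.005041·38.1909 = -0.0932  (Exxon)
  w_5 = 0.180401·1.1126 + -0.005041·23.6003 = 0.0817  (Disney)
Σw_i=1.0000  μᵀw=0.1330
σ²=wᵀΣw=λ₁·μ_p+λ₂ = 0.180401·0.133 + -0.005041 = 0.018952 ≈ 0.0190

0.0190


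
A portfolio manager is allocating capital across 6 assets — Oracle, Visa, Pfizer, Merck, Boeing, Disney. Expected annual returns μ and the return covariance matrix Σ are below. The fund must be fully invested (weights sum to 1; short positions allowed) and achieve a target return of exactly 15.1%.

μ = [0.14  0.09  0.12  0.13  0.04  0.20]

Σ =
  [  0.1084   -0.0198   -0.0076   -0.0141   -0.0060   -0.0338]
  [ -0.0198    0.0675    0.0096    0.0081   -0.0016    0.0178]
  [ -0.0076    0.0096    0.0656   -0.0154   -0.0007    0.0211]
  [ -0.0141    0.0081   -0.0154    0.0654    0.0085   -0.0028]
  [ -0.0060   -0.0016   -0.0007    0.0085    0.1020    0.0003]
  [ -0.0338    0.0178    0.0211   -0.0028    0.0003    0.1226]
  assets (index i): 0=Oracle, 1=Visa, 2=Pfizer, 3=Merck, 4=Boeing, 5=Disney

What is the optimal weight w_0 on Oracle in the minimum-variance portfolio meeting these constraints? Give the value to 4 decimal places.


0.2683

p=Σ⁻¹μ = [2.6134  0.9499  2.0730  2.9622  0.3225  1.9240]
q=Σ⁻¹𝟙 = [18.9025  13.2049  17.6922  21.0458  9.4645  8.8633]
a=μᵀp=1.482916  b=𝟙ᵀp=10.845040  c=𝟙ᵀq=89.173127  D=ac−b²=14.621360
λ₁=(c·0.151−b)/D = (89.173127·0.151−10.845040)/14.621360 = 0.179197
λ₂=(a−b·0.151)/D = (1.482916−10.845040·0.151)/14.621360 = -0.010579
w* = 0.179197·p + -0.010579·q:
  w_0 = 0.179197·2.6134 + -0.010579·18.9025 = 0.2683  (Oracle)
  w_1 = 0.179197·0.9499 + -0.010579·13.2049 = 0.0305  (Visa)
  w_2 = 0.179197·2.0730 + -0.010579·17.6922 = 0.1843  (Pfizer)
  w_3 = 0.179197·2.9622 + -0.010579·21.0458 = 0.3082  (Merck)
  w_4 = 0.179197·0.3225 + -0.010579·9.4645 = -0.0423  (Boeing)
  w_5 = 0.179197·1.9240 + -0.010579·8.8633 = 0.2510  (Disney)
Σw_i=1.0000  μᵀw=0.1510
σ²=wᵀΣw=λ₁·μ_p+λ₂ = 0.179197·0.151 + -0.010579 = 0.016479 ≈ 0.0165


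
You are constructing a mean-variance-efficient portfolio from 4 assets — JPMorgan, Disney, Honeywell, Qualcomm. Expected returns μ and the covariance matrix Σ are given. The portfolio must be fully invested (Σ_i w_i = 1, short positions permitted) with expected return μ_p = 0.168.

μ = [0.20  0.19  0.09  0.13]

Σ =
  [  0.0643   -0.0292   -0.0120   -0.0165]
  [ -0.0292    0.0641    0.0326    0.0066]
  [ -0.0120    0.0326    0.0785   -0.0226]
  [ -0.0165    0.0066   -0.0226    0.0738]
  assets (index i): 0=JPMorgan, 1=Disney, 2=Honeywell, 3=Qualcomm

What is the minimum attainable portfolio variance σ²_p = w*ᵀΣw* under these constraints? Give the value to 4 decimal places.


x=Σ⁻¹μ = [6.3615  5.1211  0.8521  2.9868]
y=Σ⁻¹𝟙 = [34.0830  20.1561  16.6196  24.4572]
a=μᵀx=2.710279  b=𝟙ᵀx=15.321470  c=𝟙ᵀy=95.315971  D=ac−b²=23.585454
λ₁=(c·0.168−b)/D = (95.315971·0.168−15.321470)/23.585454 = 0.029324
λ₂=(a−b·0.168)/D = (2.710279−15.321470·0.168)/23.585454 = 0.005778
w* = 0.029324·x + 0.005778·y:
  w_0 = 0.029324·6.3615 + 0.005778·34.0830 = 0.3835  (JPMorgan)
  w_1 = 0.029324·5.1211 + 0.005778·20.1561 = 0.2666  (Disney)
  w_2 = 0.029324·0.8521 + 0.005778·16.6196 = 0.1210  (Honeywell)
  w_3 = 0.029324·2.9868 + 0.005778·24.4572 = 0.2289  (Qualcomm)
Σw_i=1.0000  μᵀw=0.1680
σ²=wᵀΣw=λ₁·μ_p+λ₂ = 0.029324·0.168 + 0.005778 = 0.010704 ≈ 0.0107

0.0107


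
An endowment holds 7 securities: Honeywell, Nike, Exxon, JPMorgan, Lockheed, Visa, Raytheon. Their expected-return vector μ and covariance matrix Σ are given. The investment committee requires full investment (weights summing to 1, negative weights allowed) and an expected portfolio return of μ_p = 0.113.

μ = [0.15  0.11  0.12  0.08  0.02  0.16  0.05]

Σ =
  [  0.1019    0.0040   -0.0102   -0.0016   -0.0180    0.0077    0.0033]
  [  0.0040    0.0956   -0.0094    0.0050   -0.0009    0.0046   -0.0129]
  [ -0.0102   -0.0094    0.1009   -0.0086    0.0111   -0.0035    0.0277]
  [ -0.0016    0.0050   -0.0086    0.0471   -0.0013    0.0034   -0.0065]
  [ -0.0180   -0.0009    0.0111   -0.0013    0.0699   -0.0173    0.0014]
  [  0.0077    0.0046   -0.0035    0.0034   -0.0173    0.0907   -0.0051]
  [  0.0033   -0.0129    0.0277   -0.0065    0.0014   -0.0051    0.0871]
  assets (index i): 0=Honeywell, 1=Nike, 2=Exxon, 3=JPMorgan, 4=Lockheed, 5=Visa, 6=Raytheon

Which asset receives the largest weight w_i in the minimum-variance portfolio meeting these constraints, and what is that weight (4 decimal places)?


p=Σ⁻¹μ = [1.6231  1.1119  1.4507  1.8606  0.9499  1.7622  0.4427]
q=Σ⁻¹𝟙 = [12.7846  10.7541  9.2330  23.4319  19.7627  13.3091  11.8634]
a=μᵀp=1.011783  b=𝟙ᵀp=9.201028  c=𝟙ᵀq=101.138787  D=ac−b²=17.671608
λ₁=(c·0.113−b)/D = (101.138787·0.113−9.201028)/17.671608 = 0.126058
λ₂=(a−b·0.113)/D = (1.011783−9.201028·0.113)/17.671608 = -0.001581
w* = 0.126058·p + -0.001581·q:
  w_0 = 0.126058·1.6231 + -0.001581·12.7846 = 0.1844  (Honeywell)
  w_1 = 0.126058·1.1119 + -0.001581·10.7541 = 0.1232  (Nike)
  w_2 = 0.126058·1.4507 + -0.001581·9.2330 = 0.1683  (Exxon)
  w_3 = 0.126058·1.8606 + -0.001581·23.4319 = 0.1975  (JPMorgan)
  w_4 = 0.126058·0.9499 + -0.001581·19.7627 = 0.0885  (Lockheed)
  w_5 = 0.126058·1.7622 + -0.001581·13.3091 = 0.2011  (Visa)
  w_6 = 0.126058·0.4427 + -0.001581·11.8634 = 0.0370  (Raytheon)
Σw_i=1.0000  μᵀw=0.1130
σ²=wᵀΣw=λ₁·μ_p+λ₂ = 0.126058·0.113 + -0.001581 = 0.012664 ≈ 0.0127

Visa (0.2011)


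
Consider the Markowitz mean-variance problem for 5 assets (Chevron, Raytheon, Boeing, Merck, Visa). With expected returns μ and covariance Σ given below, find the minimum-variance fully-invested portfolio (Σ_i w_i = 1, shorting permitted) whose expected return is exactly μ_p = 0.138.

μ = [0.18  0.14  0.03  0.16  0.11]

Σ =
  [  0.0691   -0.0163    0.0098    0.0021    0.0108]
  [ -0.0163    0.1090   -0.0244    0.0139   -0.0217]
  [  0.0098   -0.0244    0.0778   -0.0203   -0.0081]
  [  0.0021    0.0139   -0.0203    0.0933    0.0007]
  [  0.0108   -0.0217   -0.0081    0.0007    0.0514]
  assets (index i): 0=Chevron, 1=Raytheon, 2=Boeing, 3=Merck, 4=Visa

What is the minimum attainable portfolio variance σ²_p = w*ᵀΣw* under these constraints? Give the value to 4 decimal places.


p=Σ⁻¹μ = [2.4495  2.3521  1.5334  1.6217  2.8380]
q=Σ⁻¹𝟙 = [10.8859  20.5049  24.2355  12.4702  29.4741]
a=μᵀp=1.387847  b=𝟙ᵀp=10.794601  c=𝟙ᵀq=97.570660  D=ac−b²=18.889745
λ₁=(c·0.138−b)/D = (97.570660·0.138−10.794601)/18.889745 = 0.141354
λ₂=(a−b·0.138)/D = (1.387847−10.794601·0.138)/18.889745 = -0.005390
w* = 0.141354·p + -0.005390·q:
  w_0 = 0.141354·2.4495 + -0.005390·10.8859 = 0.2876  (Chevron)
  w_1 = 0.141354·2.3521 + -0.005390·20.5049 = 0.2220  (Raytheon)
  w_2 = 0.141354·1.5334 + -0.005390·24.2355 = 0.0861  (Boeing)
  w_3 = 0.141354·1.6217 + -0.005390·12.4702 = 0.1620  (Merck)
  w_4 = 0.141354·2.8380 + -0.005390·29.4741 = 0.2423  (Visa)
Σw_i=1.0000  μᵀw=0.1380
σ²=wᵀΣw=λ₁·μ_p+λ₂ = 0.141354·0.138 + -0.005390 = 0.014117 ≈ 0.0141

0.0141


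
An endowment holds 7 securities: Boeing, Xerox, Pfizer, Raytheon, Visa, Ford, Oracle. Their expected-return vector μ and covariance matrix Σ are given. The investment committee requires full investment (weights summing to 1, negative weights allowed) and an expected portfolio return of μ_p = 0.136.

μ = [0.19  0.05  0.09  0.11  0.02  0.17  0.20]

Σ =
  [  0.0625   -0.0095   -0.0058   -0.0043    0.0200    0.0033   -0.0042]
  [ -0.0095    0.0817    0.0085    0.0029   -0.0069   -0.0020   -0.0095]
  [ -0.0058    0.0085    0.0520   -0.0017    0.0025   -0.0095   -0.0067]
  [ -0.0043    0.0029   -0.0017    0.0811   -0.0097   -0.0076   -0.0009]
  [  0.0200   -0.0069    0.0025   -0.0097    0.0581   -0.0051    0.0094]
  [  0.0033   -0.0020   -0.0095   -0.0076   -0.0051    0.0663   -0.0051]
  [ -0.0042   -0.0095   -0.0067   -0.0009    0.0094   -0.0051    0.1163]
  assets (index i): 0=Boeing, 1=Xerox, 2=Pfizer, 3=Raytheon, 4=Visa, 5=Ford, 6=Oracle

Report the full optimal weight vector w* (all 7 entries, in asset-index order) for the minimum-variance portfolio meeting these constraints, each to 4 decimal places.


0.1978  0.0940  0.2036  0.1353  0.0406  0.2012  0.1275

x=Σ⁻¹μ = [3.8273  0.9647  2.9728  1.8150  -0.7826  3.1553  2.3236]
y=Σ⁻¹𝟙 = [16.3313  14.1948  24.1155  17.2183  15.1810  22.1888  11.6163]
a=μᵀx=2.228094  b=𝟙ᵀx=14.276062  c=𝟙ᵀy=120.845951  D=ac−b²=65.450152
λ₁=(c·0.136−b)/D = (120.845951·0.136−14.276062)/65.450152 = 0.032987
λ₂=(a−b·0.136)/D = (2.228094−14.276062·0.136)/65.450152 = 0.004378
w* = 0.032987·x + 0.004378·y:
  w_0 = 0.032987·3.8273 + 0.004378·16.3313 = 0.1978  (Boeing)
  w_1 = 0.032987·0.9647 + 0.004378·14.1948 = 0.0940  (Xerox)
  w_2 = 0.032987·2.9728 + 0.004378·24.1155 = 0.2036  (Pfizer)
  w_3 = 0.032987·1.8150 + 0.004378·17.2183 = 0.1353  (Raytheon)
  w_4 = 0.032987·-0.7826 + 0.004378·15.1810 = 0.0406  (Visa)
  w_5 = 0.032987·3.1553 + 0.004378·22.1888 = 0.2012  (Ford)
  w_6 = 0.032987·2.3236 + 0.004378·11.6163 = 0.1275  (Oracle)
Σw_i=1.0000  μᵀw=0.1360
σ²=wᵀΣw=λ₁·μ_p+λ₂ = 0.032987·0.136 + 0.004378 = 0.008864 ≈ 0.0089


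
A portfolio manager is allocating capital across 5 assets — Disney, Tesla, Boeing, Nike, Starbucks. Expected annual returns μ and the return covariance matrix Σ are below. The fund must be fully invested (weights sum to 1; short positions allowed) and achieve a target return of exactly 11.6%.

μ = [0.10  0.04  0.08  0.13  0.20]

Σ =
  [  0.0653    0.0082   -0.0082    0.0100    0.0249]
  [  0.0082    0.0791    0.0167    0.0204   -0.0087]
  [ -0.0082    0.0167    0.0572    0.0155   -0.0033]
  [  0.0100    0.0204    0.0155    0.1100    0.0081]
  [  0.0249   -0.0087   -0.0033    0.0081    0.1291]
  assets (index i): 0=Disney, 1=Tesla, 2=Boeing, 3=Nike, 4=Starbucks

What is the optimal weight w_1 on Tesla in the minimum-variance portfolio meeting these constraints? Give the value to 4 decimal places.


p=Σ⁻¹μ = [1.0753  0.0427  1.4057  0.7800  1.3317]
q=Σ⁻¹𝟙 = [13.6944  7.3960  16.6164  3.7062  5.7953]
a=μᵀp=0.589432  b=𝟙ᵀp=4.635451  c=𝟙ᵀq=47.208271  D=ac−b²=6.338673
λ₁=(c·0.116−b)/D = (47.208271·0.116−4.635451)/6.338673 = 0.132632
λ₂=(a−b·0.116)/D = (0.589432−4.635451·0.116)/6.338673 = 0.008159
w* = 0.132632·p + 0.008159·q:
  w_0 = 0.132632·1.0753 + 0.008159·13.6944 = 0.2544  (Disney)
  w_1 = 0.132632·0.0427 + 0.008159·7.3960 = 0.0660  (Tesla)
  w_2 = 0.132632·1.4057 + 0.008159·16.6164 = 0.3220  (Boeing)
  w_3 = 0.132632·0.7800 + 0.008159·3.7062 = 0.1337  (Nike)
  w_4 = 0.132632·1.3317 + 0.008159·5.7953 = 0.2239  (Starbucks)
Σw_i=1.0000  μᵀw=0.1160
σ²=wᵀΣw=λ₁·μ_p+λ₂ = 0.132632·0.116 + 0.008159 = 0.023545 ≈ 0.0235

0.0660


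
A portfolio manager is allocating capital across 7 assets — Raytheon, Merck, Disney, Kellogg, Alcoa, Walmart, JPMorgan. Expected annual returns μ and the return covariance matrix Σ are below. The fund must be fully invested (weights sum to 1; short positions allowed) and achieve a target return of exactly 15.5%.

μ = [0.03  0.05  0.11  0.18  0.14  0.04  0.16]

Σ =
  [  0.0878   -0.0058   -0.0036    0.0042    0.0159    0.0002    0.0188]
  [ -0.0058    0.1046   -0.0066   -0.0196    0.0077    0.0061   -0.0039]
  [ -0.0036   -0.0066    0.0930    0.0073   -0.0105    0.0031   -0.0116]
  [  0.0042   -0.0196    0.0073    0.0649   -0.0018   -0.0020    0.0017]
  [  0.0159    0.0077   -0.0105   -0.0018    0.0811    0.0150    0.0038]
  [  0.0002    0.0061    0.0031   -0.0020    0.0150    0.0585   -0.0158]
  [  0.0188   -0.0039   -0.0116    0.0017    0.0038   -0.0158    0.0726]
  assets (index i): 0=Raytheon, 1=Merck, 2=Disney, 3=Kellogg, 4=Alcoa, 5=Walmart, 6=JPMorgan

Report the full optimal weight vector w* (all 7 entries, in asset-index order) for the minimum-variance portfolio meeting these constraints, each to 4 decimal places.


-0.1079  0.0834  0.1513  0.3337  0.2054  0.0404  0.2937

u=Σ⁻¹μ = [-0.5554  1.0174  1.4989  2.9527  1.7090  0.8856  2.6760]
v=Σ⁻¹𝟙 = [6.6566  13.1169  13.0363  17.7816  7.5844  18.5543  18.0626]
a=μᵀu=1.433412  b=𝟙ᵀu=10.184214  c=𝟙ᵀv=94.792622  D=ac−b²=32.158653
λ₁=(c·0.155−b)/D = (94.792622·0.155−10.184214)/32.158653 = 0.140200
λ₂=(a−b·0.155)/D = (1.433412−10.184214·0.155)/32.158653 = -0.004513
w* = 0.140200·u + -0.004513·v:
  w_0 = 0.140200·-0.5554 + -0.004513·6.6566 = -0.1079  (Raytheon)
  w_1 = 0.140200·1.0174 + -0.004513·13.1169 = 0.0834  (Merck)
  w_2 = 0.140200·1.4989 + -0.004513·13.0363 = 0.1513  (Disney)
  w_3 = 0.140200·2.9527 + -0.004513·17.7816 = 0.3337  (Kellogg)
  w_4 = 0.140200·1.7090 + -0.004513·7.5844 = 0.2054  (Alcoa)
  w_5 = 0.140200·0.8856 + -0.004513·18.5543 = 0.0404  (Walmart)
  w_6 = 0.140200·2.6760 + -0.004513·18.0626 = 0.2937  (JPMorgan)
Σw_i=1.0000  μᵀw=0.1550
σ²=wᵀΣw=λ₁·μ_p+λ₂ = 0.140200·0.155 + -0.004513 = 0.017218 ≈ 0.0172


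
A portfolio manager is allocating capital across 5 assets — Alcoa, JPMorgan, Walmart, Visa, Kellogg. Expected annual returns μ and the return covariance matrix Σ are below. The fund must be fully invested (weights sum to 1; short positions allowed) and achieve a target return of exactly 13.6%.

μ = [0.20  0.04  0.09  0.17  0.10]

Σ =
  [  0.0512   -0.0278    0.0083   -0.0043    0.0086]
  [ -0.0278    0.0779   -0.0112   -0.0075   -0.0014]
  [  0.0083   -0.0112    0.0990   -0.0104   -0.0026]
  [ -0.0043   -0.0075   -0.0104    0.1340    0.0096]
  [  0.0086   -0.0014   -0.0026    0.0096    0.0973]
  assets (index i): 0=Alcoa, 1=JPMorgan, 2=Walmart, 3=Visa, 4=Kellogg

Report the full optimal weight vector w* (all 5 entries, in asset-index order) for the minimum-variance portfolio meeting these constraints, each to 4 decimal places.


0.4353  0.2677  0.1039  0.1367  0.0565

p=Σ⁻¹μ = [5.2755  2.6988  0.9555  1.6298  0.4650]
q=Σ⁻¹𝟙 = [32.0052  27.0797  11.7618  10.4077  7.1257]
a=μᵀp=1.572621  b=𝟙ᵀp=11.024673  c=𝟙ᵀq=88.380148  D=ac−b²=17.445065
λ₁=(c·0.136−b)/D = (88.380148·0.136−11.024673)/17.445065 = 0.057038
λ₂=(a−b·0.136)/D = (1.572621−11.024673·0.136)/17.445065 = 0.004200
w* = 0.057038·p + 0.004200·q:
  w_0 = 0.057038·5.2755 + 0.004200·32.0052 = 0.4353  (Alcoa)
  w_1 = 0.057038·2.6988 + 0.004200·27.0797 = 0.2677  (JPMorgan)
  w_2 = 0.057038·0.9555 + 0.004200·11.7618 = 0.1039  (Walmart)
  w_3 = 0.057038·1.6298 + 0.004200·10.4077 = 0.1367  (Visa)
  w_4 = 0.057038·0.4650 + 0.004200·7.1257 = 0.0565  (Kellogg)
Σw_i=1.0000  μᵀw=0.1360
σ²=wᵀΣw=λ₁·μ_p+λ₂ = 0.057038·0.136 + 0.004200 = 0.011957 ≈ 0.0120


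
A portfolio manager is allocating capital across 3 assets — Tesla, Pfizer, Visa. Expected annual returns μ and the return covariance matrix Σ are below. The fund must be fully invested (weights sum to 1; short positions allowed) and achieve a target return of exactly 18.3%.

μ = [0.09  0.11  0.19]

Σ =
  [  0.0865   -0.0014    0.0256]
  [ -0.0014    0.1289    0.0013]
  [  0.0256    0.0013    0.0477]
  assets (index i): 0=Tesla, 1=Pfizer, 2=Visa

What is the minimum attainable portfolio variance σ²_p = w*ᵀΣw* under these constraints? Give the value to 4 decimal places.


0.0398

p=Σ⁻¹μ = [-0.1411  0.8111  4.0369]
q=Σ⁻¹𝟙 = [6.5883  7.6558  17.2198]
a=μᵀp=0.843527  b=𝟙ᵀp=4.706861  c=𝟙ᵀq=31.464005  D=ac−b²=4.386194
λ₁=(c·0.183−b)/D = (31.464005·0.183−4.706861)/4.386194 = 0.239627
λ₂=(a−b·0.183)/D = (0.843527−4.706861·0.183)/4.386194 = -0.004065
w* = 0.239627·p + -0.004065·q:
  w_0 = 0.239627·-0.1411 + -0.004065·6.5883 = -0.0606  (Tesla)
  w_1 = 0.239627·0.8111 + -0.004065·7.6558 = 0.1632  (Pfizer)
  w_2 = 0.239627·4.0369 + -0.004065·17.2198 = 0.8974  (Visa)
Σw_i=1.0000  μᵀw=0.1830
σ²=wᵀΣw=λ₁·μ_p+λ₂ = 0.239627·0.183 + -0.004065 = 0.039787 ≈ 0.0398
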